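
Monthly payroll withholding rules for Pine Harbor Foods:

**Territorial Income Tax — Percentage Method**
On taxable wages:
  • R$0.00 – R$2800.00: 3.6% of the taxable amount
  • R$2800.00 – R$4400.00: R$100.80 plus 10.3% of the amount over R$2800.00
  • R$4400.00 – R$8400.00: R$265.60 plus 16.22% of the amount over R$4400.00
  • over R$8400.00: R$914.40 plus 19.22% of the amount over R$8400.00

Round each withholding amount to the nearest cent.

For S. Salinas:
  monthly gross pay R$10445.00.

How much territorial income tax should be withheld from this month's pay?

R$1307.45

Territorial Income Tax: taxable = R$10445.00
  R$914.40 + 19.22% × (R$10445.00 − R$8400.00) = R$914.40 + 19.22% × R$2045.00 = R$1307.45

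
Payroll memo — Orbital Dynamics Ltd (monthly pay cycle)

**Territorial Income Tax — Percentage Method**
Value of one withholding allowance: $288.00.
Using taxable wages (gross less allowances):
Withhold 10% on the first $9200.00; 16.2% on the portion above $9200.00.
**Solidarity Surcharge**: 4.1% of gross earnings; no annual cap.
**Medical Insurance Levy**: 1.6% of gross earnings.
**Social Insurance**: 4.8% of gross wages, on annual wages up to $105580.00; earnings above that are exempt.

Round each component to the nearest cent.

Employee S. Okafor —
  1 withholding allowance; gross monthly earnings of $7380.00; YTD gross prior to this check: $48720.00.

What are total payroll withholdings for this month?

$1484.10

Territorial Income Tax: taxable = $7380.00 − 1×$288.00 = $7092.00
  10% × $7092.00 = $709.20
Solidarity Surcharge: 4.1% × $7380.00 = $302.58
Medical Insurance Levy: 1.6% × $7380.00 = $118.08
Social Insurance: 4.8% × $7380.00 = $354.24
Total: $709.20 + $302.58 + $118.08 + $354.24 = $1484.10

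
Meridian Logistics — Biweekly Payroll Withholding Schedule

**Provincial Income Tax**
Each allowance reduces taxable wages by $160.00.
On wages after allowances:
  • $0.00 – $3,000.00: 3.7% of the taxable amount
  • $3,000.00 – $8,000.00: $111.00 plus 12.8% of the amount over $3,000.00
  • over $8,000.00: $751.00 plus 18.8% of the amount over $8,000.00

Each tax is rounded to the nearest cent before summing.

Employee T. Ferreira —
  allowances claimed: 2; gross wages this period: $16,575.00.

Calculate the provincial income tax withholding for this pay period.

Provincial Income Tax: taxable = $16,575.00 − 2×$160.00 = $16,255.00
  $751.00 + 18.8% × ($16,255.00 − $8,000.00) = $751.00 + 18.8% × $8,255.00 = $2,302.94

$2,302.94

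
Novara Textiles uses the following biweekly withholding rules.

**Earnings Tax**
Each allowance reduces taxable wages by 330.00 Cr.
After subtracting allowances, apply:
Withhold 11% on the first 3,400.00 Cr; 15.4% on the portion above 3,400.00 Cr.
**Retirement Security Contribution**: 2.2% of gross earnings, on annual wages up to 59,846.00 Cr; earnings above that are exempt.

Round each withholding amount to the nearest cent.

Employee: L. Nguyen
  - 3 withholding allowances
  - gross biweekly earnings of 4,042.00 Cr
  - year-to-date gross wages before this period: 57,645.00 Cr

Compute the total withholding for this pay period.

Earnings Tax: taxable = 4,042.00 Cr − 3×330.00 Cr = 3,052.00 Cr
  11% × 3,052.00 Cr = 335.72 Cr
Retirement Security Contribution: cap 59,846.00 Cr − YTD 57,645.00 Cr = 2,201.00 Cr subject; 2.2% × 2,201.00 Cr = 48.42 Cr
Total: 335.72 Cr + 48.42 Cr = 384.14 Cr

384.14 Cr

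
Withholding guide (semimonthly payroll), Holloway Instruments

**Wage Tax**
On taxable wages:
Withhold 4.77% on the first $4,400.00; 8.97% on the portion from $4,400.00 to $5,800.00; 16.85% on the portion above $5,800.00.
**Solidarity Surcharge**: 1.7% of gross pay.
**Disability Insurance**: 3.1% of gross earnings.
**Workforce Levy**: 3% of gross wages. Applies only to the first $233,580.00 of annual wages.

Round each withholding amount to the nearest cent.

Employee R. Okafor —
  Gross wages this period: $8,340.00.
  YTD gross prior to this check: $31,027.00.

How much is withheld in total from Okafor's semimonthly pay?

$1,413.97

Wage Tax: taxable = $8,340.00
  $335.46 + 16.85% × ($8,340.00 − $5,800.00) = $335.46 + 16.85% × $2,540.00 = $763.45
Solidarity Surcharge: 1.7% × $8,340.00 = $141.78
Disability Insurance: 3.1% × $8,340.00 = $258.54
Workforce Levy: 3% × $8,340.00 = $250.20
Total: $763.45 + $141.78 + $258.54 + $250.20 = $1,413.97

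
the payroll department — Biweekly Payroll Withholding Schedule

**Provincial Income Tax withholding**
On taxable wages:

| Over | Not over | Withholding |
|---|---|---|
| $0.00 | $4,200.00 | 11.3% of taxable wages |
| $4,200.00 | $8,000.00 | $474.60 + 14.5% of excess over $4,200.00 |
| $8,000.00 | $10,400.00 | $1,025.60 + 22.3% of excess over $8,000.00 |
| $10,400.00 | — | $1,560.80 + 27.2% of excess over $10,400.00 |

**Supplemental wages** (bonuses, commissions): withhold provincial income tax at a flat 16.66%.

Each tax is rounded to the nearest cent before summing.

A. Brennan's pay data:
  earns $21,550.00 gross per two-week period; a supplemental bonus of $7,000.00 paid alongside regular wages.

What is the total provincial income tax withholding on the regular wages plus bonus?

Provincial Income Tax: taxable = $21,550.00
  $1,560.80 + 27.2% × ($21,550.00 − $10,400.00) = $1,560.80 + 27.2% × $11,150.00 = $4,593.60
Supplemental (16.66% flat on bonus): 16.66% × $7,000.00 = $1,166.20
Total provincial income tax: $4,593.60 + $1,166.20 = $5,759.80

$5,759.80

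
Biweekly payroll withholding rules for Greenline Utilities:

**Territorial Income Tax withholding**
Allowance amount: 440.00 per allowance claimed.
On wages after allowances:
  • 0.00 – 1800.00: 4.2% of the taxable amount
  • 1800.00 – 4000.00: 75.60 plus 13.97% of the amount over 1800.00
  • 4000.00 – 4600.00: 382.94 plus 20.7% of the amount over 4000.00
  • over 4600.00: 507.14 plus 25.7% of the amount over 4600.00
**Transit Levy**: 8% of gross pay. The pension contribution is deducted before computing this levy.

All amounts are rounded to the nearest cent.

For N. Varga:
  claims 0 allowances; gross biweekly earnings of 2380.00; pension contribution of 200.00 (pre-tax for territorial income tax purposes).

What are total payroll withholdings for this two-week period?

Territorial Income Tax: taxable = 2380.00 − 200.00 = 2180.00
  75.60 + 13.97% × (2180.00 − 1800.00) = 75.60 + 13.97% × 380.00 = 128.69
Transit Levy: 8% × 2180.00 = 174.40
Total: 128.69 + 174.40 = 303.09

303.09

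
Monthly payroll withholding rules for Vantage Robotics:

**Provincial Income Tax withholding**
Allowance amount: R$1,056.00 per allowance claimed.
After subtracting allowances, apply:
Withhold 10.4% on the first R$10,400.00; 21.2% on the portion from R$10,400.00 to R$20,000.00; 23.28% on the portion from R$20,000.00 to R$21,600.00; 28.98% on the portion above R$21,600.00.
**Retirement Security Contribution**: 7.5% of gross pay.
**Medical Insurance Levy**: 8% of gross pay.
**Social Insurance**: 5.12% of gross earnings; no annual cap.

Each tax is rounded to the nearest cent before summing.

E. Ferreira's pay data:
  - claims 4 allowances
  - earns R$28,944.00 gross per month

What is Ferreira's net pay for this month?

Provincial Income Tax: taxable = R$28,944.00 − 4×R$1,056.00 = R$24,720.00
  R$3,489.28 + 28.98% × (R$24,720.00 − R$21,600.00) = R$3,489.28 + 28.98% × R$3,120.00 = R$4,393.46
Retirement Security Contribution: 7.5% × R$28,944.00 = R$2,170.80
Medical Insurance Levy: 8% × R$28,944.00 = R$2,315.52
Social Insurance: 5.12% × R$28,944.00 = R$1,481.93
Total withheld: R$4,393.46 + R$2,170.80 + R$2,315.52 + R$1,481.93 = R$10,361.71
Net pay: R$28,944.00 − R$10,361.71 = R$18,582.29

R$18,582.29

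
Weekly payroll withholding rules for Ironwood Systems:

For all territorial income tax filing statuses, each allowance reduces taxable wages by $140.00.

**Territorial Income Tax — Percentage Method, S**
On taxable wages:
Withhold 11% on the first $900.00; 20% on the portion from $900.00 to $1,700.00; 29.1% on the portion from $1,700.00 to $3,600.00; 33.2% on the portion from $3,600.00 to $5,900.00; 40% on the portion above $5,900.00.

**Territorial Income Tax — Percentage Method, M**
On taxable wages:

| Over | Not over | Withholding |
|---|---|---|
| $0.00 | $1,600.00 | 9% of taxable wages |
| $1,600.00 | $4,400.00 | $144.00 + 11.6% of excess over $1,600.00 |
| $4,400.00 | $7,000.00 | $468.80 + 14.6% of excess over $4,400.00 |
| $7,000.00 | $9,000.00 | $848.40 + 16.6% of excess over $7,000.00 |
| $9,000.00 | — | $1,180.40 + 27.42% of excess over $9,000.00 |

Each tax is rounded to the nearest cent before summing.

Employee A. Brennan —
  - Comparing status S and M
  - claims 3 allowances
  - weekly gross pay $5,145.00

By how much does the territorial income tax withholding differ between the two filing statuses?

$669.15

Territorial Income Tax (S): taxable = $5,145.00 − 3×$140.00 = $4,725.00
  $811.90 + 33.2% × ($4,725.00 − $3,600.00) = $811.90 + 33.2% × $1,125.00 = $1,185.40
Territorial Income Tax (M): taxable = $5,145.00 − 3×$140.00 = $4,725.00
  $468.80 + 14.6% × ($4,725.00 − $4,400.00) = $468.80 + 14.6% × $325.00 = $516.25
Difference: |$1,185.40 − $516.25| = $669.15 (higher under S)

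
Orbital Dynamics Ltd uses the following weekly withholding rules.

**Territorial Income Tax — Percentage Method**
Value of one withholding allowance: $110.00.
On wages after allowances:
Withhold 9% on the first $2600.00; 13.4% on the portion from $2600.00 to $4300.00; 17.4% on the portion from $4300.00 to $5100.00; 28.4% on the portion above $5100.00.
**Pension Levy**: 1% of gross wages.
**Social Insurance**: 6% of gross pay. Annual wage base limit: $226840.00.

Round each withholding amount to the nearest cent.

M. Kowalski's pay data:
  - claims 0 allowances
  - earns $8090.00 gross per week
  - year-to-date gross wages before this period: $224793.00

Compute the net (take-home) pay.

$6436.12

Territorial Income Tax: taxable = $8090.00
  $601.00 + 28.4% × ($8090.00 − $5100.00) = $601.00 + 28.4% × $2990.00 = $1450.16
Pension Levy: 1% × $8090.00 = $80.90
Social Insurance: cap $226840.00 − YTD $224793.00 = $2047.00 subject; 6% × $2047.00 = $122.82
Total withheld: $1450.16 + $80.90 + $122.82 = $1653.88
Net pay: $8090.00 − $1653.88 = $6436.12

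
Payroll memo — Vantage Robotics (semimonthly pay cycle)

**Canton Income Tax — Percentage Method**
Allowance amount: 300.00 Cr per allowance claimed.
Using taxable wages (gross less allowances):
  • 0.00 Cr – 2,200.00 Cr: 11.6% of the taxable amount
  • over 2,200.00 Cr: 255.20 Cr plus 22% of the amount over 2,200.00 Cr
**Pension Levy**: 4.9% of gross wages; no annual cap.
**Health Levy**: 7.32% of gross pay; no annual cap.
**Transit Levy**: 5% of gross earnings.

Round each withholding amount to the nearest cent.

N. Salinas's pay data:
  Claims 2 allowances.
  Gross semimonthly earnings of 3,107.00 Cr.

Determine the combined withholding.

857.76 Cr

Canton Income Tax: taxable = 3,107.00 Cr − 2×300.00 Cr = 2,507.00 Cr
  255.20 Cr + 22% × (2,507.00 Cr − 2,200.00 Cr) = 255.20 Cr + 22% × 307.00 Cr = 322.74 Cr
Pension Levy: 4.9% × 3,107.00 Cr = 152.24 Cr
Health Levy: 7.32% × 3,107.00 Cr = 227.43 Cr
Transit Levy: 5% × 3,107.00 Cr = 155.35 Cr
Total: 322.74 Cr + 152.24 Cr + 227.43 Cr + 155.35 Cr = 857.76 Cr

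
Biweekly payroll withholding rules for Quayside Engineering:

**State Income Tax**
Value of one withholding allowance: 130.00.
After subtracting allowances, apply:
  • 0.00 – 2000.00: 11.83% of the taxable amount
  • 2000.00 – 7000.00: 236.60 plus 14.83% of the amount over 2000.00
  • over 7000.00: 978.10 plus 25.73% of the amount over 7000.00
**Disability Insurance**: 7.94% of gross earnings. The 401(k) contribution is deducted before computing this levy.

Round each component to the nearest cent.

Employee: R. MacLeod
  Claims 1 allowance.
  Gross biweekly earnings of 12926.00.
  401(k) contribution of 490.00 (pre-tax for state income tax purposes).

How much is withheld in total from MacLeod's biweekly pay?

3330.75

State Income Tax: taxable = 12926.00 − 490.00 − 1×130.00 = 12306.00
  978.10 + 25.73% × (12306.00 − 7000.00) = 978.10 + 25.73% × 5306.00 = 2343.33
Disability Insurance: 7.94% × 12436.00 = 987.42
Total: 2343.33 + 987.42 = 3330.75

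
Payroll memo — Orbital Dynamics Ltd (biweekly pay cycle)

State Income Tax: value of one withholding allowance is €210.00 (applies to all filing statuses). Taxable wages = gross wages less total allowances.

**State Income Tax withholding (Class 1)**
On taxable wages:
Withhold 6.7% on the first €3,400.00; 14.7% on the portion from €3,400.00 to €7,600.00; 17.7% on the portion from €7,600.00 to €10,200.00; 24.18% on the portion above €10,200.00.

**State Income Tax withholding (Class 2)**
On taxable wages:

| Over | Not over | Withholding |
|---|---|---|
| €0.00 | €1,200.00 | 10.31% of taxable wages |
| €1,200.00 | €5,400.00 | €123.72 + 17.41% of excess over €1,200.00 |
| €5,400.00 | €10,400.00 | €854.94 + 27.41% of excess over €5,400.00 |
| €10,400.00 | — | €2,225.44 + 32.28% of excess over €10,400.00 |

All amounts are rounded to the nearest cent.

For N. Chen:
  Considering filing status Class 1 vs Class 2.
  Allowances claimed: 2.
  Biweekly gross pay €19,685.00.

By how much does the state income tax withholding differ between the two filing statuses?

€1,589.74

State Income Tax (Class 1): taxable = €19,685.00 − 2×€210.00 = €19,265.00
  €1,305.40 + 24.18% × (€19,265.00 − €10,200.00) = €1,305.40 + 24.18% × €9,065.00 = €3,497.32
State Income Tax (Class 2): taxable = €19,685.00 − 2×€210.00 = €19,265.00
  €2,225.44 + 32.28% × (€19,265.00 − €10,400.00) = €2,225.44 + 32.28% × €8,865.00 = €5,087.06
Difference: |€3,497.32 − €5,087.06| = €1,589.74 (higher under Class 2)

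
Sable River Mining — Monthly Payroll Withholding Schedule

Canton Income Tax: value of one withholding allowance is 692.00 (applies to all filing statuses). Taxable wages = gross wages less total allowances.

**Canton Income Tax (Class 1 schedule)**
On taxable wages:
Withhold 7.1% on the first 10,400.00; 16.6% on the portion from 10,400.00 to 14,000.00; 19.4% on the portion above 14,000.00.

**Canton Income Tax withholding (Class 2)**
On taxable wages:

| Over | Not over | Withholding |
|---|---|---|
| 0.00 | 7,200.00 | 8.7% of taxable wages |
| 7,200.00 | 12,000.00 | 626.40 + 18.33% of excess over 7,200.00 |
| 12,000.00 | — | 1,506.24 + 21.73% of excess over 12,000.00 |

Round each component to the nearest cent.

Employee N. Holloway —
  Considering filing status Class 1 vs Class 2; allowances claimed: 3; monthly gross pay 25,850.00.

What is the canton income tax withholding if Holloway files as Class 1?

3,232.16

Canton Income Tax (Class 1): taxable = 25,850.00 − 3×692.00 = 23,774.00
  1,336.00 + 19.4% × (23,774.00 − 14,000.00) = 1,336.00 + 19.4% × 9,774.00 = 3,232.16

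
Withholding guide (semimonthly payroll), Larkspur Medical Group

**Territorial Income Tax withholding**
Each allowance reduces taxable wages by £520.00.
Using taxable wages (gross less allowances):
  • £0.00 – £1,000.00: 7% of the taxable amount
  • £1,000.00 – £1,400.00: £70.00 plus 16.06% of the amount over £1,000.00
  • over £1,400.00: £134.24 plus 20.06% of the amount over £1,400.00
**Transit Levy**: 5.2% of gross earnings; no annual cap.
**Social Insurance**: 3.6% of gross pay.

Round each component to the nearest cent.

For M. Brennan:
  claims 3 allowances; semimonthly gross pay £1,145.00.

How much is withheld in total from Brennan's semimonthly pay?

£100.76

Territorial Income Tax: taxable = £1,145.00 − 3×£520.00 = £-415.00
  Taxable ≤ 0 → £0.00
Transit Levy: 5.2% × £1,145.00 = £59.54
Social Insurance: 3.6% × £1,145.00 = £41.22
Total: £0.00 + £59.54 + £41.22 = £100.76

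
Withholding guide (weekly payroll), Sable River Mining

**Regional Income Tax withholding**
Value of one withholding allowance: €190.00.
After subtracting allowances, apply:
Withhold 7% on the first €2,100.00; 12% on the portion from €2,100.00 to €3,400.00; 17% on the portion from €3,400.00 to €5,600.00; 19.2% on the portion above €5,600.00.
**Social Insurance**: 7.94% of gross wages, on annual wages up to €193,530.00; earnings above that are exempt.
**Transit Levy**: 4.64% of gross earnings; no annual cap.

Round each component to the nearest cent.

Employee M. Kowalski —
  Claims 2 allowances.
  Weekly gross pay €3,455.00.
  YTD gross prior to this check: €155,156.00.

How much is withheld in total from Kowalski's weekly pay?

€698.64

Regional Income Tax: taxable = €3,455.00 − 2×€190.00 = €3,075.00
  €147.00 + 12% × (€3,075.00 − €2,100.00) = €147.00 + 12% × €975.00 = €264.00
Social Insurance: 7.94% × €3,455.00 = €274.33
Transit Levy: 4.64% × €3,455.00 = €160.31
Total: €264.00 + €274.33 + €160.31 = €698.64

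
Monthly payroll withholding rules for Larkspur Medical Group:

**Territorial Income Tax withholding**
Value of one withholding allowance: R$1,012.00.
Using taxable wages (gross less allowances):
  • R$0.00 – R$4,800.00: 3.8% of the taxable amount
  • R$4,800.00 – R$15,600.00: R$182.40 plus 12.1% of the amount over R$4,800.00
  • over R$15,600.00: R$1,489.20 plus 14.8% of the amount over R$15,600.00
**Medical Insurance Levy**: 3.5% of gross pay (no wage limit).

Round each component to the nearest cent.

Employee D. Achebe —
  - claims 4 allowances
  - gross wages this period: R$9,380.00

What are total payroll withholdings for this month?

Territorial Income Tax: taxable = R$9,380.00 − 4×R$1,012.00 = R$5,332.00
  R$182.40 + 12.1% × (R$5,332.00 − R$4,800.00) = R$182.40 + 12.1% × R$532.00 = R$246.77
Medical Insurance Levy: 3.5% × R$9,380.00 = R$328.30
Total: R$246.77 + R$328.30 = R$575.07

R$575.07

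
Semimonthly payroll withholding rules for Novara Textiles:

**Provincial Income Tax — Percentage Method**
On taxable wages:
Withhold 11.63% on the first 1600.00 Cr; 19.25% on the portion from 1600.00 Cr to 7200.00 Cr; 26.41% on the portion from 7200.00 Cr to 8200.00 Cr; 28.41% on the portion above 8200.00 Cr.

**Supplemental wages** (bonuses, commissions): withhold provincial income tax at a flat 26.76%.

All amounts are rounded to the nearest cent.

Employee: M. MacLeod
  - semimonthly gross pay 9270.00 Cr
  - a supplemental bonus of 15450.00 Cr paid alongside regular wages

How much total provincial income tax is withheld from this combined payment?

5966.59 Cr

Provincial Income Tax: taxable = 9270.00 Cr
  1528.18 Cr + 28.41% × (9270.00 Cr − 8200.00 Cr) = 1528.18 Cr + 28.41% × 1070.00 Cr = 1832.17 Cr
Supplemental (26.76% flat on bonus): 26.76% × 15450.00 Cr = 4134.42 Cr
Total provincial income tax: 1832.17 Cr + 4134.42 Cr = 5966.59 Cr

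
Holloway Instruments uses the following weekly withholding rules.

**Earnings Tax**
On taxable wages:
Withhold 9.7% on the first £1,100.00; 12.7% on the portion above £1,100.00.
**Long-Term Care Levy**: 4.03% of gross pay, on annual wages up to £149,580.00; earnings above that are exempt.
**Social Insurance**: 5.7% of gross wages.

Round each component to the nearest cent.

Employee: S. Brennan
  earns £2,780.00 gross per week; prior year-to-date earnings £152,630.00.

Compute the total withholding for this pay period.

£478.52

Earnings Tax: taxable = £2,780.00
  £106.70 + 12.7% × (£2,780.00 − £1,100.00) = £106.70 + 12.7% × £1,680.00 = £320.06
Long-Term Care Levy: YTD £152,630.00 ≥ cap £149,580.00 → £0.00
Social Insurance: 5.7% × £2,780.00 = £158.46
Total: £320.06 + £0.00 + £158.46 = £478.52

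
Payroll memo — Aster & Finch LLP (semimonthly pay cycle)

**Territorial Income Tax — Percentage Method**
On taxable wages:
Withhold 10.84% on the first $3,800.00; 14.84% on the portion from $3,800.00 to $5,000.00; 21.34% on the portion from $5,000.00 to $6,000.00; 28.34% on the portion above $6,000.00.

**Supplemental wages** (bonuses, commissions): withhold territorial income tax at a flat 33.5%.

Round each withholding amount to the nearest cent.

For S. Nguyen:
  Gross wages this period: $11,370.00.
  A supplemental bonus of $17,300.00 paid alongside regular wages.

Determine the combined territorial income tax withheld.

$8,120.76

Territorial Income Tax: taxable = $11,370.00
  $803.40 + 28.34% × ($11,370.00 − $6,000.00) = $803.40 + 28.34% × $5,370.00 = $2,325.26
Supplemental (33.5% flat on bonus): 33.5% × $17,300.00 = $5,795.50
Total territorial income tax: $2,325.26 + $5,795.50 = $8,120.76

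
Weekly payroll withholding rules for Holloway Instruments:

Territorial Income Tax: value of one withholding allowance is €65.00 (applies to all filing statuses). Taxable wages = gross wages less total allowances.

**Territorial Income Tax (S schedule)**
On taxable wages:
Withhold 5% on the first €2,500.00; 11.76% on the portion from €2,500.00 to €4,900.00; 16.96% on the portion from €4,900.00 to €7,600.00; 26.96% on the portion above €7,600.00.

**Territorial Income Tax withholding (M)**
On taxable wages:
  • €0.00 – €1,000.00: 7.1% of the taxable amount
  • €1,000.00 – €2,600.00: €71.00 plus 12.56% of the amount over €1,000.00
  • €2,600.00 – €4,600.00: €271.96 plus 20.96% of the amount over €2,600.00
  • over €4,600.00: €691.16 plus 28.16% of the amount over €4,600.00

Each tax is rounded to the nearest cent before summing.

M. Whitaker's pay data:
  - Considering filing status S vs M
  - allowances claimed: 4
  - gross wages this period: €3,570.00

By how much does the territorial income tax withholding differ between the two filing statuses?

Territorial Income Tax (S): taxable = €3,570.00 − 4×€65.00 = €3,310.00
  €125.00 + 11.76% × (€3,310.00 − €2,500.00) = €125.00 + 11.76% × €810.00 = €220.26
Territorial Income Tax (M): taxable = €3,570.00 − 4×€65.00 = €3,310.00
  €271.96 + 20.96% × (€3,310.00 − €2,600.00) = €271.96 + 20.96% × €710.00 = €420.78
Difference: |€220.26 − €420.78| = €200.52 (higher under M)

€200.52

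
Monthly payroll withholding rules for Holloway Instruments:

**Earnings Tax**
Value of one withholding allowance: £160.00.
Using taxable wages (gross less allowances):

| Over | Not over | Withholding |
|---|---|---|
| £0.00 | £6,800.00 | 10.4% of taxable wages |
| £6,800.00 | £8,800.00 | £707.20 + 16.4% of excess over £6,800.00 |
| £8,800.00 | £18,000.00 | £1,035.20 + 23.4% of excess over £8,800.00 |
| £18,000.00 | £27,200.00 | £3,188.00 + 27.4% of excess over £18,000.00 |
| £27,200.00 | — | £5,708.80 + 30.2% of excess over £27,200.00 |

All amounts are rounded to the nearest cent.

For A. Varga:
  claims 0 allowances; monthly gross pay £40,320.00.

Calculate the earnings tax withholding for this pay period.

Earnings Tax: taxable = £40,320.00
  £5,708.80 + 30.2% × (£40,320.00 − £27,200.00) = £5,708.80 + 30.2% × £13,120.00 = £9,671.04

£9,671.04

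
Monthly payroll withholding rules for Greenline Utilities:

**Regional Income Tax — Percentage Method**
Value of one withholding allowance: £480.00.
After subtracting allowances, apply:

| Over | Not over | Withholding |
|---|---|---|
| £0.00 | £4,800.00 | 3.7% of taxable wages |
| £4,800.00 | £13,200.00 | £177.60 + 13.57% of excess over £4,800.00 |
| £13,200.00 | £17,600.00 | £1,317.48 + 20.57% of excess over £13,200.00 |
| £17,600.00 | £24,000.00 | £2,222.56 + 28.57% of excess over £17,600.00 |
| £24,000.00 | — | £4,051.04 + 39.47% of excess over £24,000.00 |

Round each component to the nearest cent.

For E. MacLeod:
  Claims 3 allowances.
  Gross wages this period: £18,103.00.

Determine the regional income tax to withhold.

Regional Income Tax: taxable = £18,103.00 − 3×£480.00 = £16,663.00
  £1,317.48 + 20.57% × (£16,663.00 − £13,200.00) = £1,317.48 + 20.57% × £3,463.00 = £2,029.82

£2,029.82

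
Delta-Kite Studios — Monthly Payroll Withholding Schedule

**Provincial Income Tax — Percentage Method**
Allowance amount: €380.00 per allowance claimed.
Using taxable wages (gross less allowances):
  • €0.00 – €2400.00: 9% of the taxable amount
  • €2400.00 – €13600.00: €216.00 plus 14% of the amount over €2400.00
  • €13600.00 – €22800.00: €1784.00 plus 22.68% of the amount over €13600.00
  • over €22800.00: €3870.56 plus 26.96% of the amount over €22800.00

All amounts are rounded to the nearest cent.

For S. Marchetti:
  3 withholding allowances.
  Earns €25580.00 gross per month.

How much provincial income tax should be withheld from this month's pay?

Provincial Income Tax: taxable = €25580.00 − 3×€380.00 = €24440.00
  €3870.56 + 26.96% × (€24440.00 − €22800.00) = €3870.56 + 26.96% × €1640.00 = €4312.70

€4312.70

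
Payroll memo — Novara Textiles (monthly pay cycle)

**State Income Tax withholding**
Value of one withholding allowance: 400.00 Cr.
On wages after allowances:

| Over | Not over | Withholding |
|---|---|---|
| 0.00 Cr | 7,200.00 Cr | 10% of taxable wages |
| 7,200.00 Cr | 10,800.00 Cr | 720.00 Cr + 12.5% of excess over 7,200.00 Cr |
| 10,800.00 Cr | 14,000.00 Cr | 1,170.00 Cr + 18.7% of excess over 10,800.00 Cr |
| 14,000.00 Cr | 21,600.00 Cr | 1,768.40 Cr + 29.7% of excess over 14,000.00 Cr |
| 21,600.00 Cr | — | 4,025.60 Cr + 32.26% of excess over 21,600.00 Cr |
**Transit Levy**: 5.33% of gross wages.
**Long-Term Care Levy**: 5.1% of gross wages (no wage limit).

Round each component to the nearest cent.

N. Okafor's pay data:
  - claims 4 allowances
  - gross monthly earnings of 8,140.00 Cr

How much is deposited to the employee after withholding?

6,637.00 Cr

State Income Tax: taxable = 8,140.00 Cr − 4×400.00 Cr = 6,540.00 Cr
  10% × 6,540.00 Cr = 654.00 Cr
Transit Levy: 5.33% × 8,140.00 Cr = 433.86 Cr
Long-Term Care Levy: 5.1% × 8,140.00 Cr = 415.14 Cr
Total withheld: 654.00 Cr + 433.86 Cr + 415.14 Cr = 1,503.00 Cr
Net pay: 8,140.00 Cr − 1,503.00 Cr = 6,637.00 Cr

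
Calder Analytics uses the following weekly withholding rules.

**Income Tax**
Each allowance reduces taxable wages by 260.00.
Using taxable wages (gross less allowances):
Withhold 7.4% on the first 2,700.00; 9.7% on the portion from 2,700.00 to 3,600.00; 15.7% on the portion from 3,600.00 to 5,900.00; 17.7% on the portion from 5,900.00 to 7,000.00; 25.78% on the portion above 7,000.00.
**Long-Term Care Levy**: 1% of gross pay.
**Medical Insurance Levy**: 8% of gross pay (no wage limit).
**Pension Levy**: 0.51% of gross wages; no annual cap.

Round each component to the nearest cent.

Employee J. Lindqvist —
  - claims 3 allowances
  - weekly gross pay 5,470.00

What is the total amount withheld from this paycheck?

Income Tax: taxable = 5,470.00 − 3×260.00 = 4,690.00
  287.10 + 15.7% × (4,690.00 − 3,600.00) = 287.10 + 15.7% × 1,090.00 = 458.23
Long-Term Care Levy: 1% × 5,470.00 = 54.70
Medical Insurance Levy: 8% × 5,470.00 = 437.60
Pension Levy: 0.51% × 5,470.00 = 27.90
Total: 458.23 + 54.70 + 437.60 + 27.90 = 978.43

978.43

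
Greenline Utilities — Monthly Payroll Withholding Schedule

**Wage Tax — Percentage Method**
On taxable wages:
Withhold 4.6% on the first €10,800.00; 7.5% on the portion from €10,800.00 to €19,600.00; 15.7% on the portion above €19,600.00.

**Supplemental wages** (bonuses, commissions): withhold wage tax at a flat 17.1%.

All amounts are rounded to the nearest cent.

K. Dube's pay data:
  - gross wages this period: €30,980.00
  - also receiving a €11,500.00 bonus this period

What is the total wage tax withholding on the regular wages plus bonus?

€4,909.96

Wage Tax: taxable = €30,980.00
  €1,156.80 + 15.7% × (€30,980.00 − €19,600.00) = €1,156.80 + 15.7% × €11,380.00 = €2,943.46
Supplemental (17.1% flat on bonus): 17.1% × €11,500.00 = €1,966.50
Total wage tax: €2,943.46 + €1,966.50 = €4,909.96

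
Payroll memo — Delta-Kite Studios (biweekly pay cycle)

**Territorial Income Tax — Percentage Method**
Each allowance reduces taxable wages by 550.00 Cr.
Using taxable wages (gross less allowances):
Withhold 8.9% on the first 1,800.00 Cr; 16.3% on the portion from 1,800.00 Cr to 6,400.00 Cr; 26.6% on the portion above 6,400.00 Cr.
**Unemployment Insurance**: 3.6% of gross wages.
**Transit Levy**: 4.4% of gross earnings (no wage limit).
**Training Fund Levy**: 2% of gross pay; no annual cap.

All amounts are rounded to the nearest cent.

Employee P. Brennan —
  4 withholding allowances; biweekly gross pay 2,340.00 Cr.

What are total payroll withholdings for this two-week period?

Territorial Income Tax: taxable = 2,340.00 Cr − 4×550.00 Cr = 140.00 Cr
  8.9% × 140.00 Cr = 12.46 Cr
Unemployment Insurance: 3.6% × 2,340.00 Cr = 84.24 Cr
Transit Levy: 4.4% × 2,340.00 Cr = 102.96 Cr
Training Fund Levy: 2% × 2,340.00 Cr = 46.80 Cr
Total: 12.46 Cr + 84.24 Cr + 102.96 Cr + 46.80 Cr = 246.46 Cr

246.46 Cr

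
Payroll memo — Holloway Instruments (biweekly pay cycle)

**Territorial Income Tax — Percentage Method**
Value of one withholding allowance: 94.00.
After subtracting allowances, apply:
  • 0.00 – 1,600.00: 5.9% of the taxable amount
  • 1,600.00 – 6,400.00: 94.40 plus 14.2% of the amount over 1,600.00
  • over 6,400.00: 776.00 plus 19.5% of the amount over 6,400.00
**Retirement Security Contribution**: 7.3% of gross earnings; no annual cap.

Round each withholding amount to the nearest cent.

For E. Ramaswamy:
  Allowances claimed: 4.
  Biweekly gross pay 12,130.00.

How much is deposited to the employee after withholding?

9,424.48

Territorial Income Tax: taxable = 12,130.00 − 4×94.00 = 11,754.00
  776.00 + 19.5% × (11,754.00 − 6,400.00) = 776.00 + 19.5% × 5,354.00 = 1,820.03
Retirement Security Contribution: 7.3% × 12,130.00 = 885.49
Total withheld: 1,820.03 + 885.49 = 2,705.52
Net pay: 12,130.00 − 2,705.52 = 9,424.48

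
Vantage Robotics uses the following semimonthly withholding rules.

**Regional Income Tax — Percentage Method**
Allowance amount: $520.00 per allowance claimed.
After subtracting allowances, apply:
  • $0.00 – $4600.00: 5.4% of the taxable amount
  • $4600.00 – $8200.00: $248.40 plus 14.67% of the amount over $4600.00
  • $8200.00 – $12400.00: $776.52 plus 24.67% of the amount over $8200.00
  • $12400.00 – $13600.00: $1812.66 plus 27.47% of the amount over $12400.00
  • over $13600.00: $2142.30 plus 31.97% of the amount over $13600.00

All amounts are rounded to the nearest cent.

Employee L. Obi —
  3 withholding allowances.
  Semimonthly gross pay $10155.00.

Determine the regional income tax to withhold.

$873.97

Regional Income Tax: taxable = $10155.00 − 3×$520.00 = $8595.00
  $776.52 + 24.67% × ($8595.00 − $8200.00) = $776.52 + 24.67% × $395.00 = $873.97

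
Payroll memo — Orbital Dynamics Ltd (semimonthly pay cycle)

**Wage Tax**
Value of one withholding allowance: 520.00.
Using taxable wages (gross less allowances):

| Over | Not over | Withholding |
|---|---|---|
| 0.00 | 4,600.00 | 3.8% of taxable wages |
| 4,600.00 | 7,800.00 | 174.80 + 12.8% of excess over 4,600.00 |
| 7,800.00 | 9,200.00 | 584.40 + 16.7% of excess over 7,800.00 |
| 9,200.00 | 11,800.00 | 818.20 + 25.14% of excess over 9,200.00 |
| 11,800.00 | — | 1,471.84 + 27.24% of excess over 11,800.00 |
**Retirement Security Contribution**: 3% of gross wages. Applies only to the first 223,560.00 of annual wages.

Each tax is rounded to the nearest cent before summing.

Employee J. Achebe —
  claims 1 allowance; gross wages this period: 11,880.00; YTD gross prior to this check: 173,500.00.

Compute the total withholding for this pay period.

Wage Tax: taxable = 11,880.00 − 1×520.00 = 11,360.00
  818.20 + 25.14% × (11,360.00 − 9,200.00) = 818.20 + 25.14% × 2,160.00 = 1,361.22
Retirement Security Contribution: 3% × 11,880.00 = 356.40
Total: 1,361.22 + 356.40 = 1,717.62

1,717.62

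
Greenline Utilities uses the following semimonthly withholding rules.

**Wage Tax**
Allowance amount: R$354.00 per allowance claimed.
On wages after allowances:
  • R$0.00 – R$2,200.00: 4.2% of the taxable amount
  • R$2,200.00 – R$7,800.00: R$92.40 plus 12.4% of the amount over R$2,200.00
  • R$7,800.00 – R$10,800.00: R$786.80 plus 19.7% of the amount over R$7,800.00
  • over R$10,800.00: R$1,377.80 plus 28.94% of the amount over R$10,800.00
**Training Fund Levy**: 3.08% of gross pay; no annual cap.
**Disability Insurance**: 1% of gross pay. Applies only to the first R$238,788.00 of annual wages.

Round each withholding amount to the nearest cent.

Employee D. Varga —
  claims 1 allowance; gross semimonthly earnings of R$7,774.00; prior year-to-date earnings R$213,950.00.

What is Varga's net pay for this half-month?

R$6,717.14

Wage Tax: taxable = R$7,774.00 − 1×R$354.00 = R$7,420.00
  R$92.40 + 12.4% × (R$7,420.00 − R$2,200.00) = R$92.40 + 12.4% × R$5,220.00 = R$739.68
Training Fund Levy: 3.08% × R$7,774.00 = R$239.44
Disability Insurance: 1% × R$7,774.00 = R$77.74
Total withheld: R$739.68 + R$239.44 + R$77.74 = R$1,056.86
Net pay: R$7,774.00 − R$1,056.86 = R$6,717.14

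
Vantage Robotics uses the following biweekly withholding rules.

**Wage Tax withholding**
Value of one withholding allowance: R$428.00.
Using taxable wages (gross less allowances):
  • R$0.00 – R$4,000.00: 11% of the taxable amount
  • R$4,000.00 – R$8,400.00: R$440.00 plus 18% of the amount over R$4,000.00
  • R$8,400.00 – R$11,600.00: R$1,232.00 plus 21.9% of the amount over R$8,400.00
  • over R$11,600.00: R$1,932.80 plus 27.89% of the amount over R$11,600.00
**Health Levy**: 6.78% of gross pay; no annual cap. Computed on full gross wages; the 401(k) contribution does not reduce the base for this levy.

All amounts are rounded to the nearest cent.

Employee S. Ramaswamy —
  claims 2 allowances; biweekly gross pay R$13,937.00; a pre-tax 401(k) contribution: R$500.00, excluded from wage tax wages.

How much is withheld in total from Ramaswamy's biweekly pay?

Wage Tax: taxable = R$13,937.00 − R$500.00 − 2×R$428.00 = R$12,581.00
  R$1,932.80 + 27.89% × (R$12,581.00 − R$11,600.00) = R$1,932.80 + 27.89% × R$981.00 = R$2,206.40
Health Levy: 6.78% × R$13,937.00 = R$944.93
Total: R$2,206.40 + R$944.93 = R$3,151.33

R$3,151.33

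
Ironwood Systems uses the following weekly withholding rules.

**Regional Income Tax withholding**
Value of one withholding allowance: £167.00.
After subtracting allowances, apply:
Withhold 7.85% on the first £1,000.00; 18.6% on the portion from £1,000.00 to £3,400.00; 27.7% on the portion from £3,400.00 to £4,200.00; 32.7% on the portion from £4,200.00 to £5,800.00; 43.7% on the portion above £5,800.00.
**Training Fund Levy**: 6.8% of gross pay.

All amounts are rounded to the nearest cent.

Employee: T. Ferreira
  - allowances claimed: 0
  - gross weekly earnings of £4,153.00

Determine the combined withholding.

Regional Income Tax: taxable = £4,153.00
  £524.90 + 27.7% × (£4,153.00 − £3,400.00) = £524.90 + 27.7% × £753.00 = £733.48
Training Fund Levy: 6.8% × £4,153.00 = £282.40
Total: £733.48 + £282.40 = £1,015.88

£1,015.88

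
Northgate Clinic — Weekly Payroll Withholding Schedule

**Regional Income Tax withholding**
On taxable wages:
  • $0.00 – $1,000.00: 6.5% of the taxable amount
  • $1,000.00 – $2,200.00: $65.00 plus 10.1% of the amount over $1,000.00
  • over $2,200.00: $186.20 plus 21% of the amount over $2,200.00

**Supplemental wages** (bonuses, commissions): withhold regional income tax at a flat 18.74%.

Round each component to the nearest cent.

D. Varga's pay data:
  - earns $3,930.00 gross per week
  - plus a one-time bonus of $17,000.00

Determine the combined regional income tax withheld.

$3,735.30

Regional Income Tax: taxable = $3,930.00
  $186.20 + 21% × ($3,930.00 − $2,200.00) = $186.20 + 21% × $1,730.00 = $549.50
Supplemental (18.74% flat on bonus): 18.74% × $17,000.00 = $3,185.80
Total regional income tax: $549.50 + $3,185.80 = $3,735.30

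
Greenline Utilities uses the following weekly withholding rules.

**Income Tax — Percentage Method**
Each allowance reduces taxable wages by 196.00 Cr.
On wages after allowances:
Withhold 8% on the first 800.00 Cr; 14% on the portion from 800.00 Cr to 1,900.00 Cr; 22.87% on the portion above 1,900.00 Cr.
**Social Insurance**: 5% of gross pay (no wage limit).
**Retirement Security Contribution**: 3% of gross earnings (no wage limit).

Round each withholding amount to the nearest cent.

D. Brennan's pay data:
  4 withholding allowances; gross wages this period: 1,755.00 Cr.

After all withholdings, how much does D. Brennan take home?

Income Tax: taxable = 1,755.00 Cr − 4×196.00 Cr = 971.00 Cr
  64.00 Cr + 14% × (971.00 Cr − 800.00 Cr) = 64.00 Cr + 14% × 171.00 Cr = 87.94 Cr
Social Insurance: 5% × 1,755.00 Cr = 87.75 Cr
Retirement Security Contribution: 3% × 1,755.00 Cr = 52.65 Cr
Total withheld: 87.94 Cr + 87.75 Cr + 52.65 Cr = 228.34 Cr
Net pay: 1,755.00 Cr − 228.34 Cr = 1,526.66 Cr

1,526.66 Cr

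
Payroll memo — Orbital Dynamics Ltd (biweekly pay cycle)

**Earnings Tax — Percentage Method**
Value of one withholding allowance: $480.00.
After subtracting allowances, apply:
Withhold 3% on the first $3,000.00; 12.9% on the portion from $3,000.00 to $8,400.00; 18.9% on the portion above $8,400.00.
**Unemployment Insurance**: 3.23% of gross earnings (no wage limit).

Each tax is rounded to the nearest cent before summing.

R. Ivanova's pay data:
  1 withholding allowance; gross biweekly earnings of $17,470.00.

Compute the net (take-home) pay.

Earnings Tax: taxable = $17,470.00 − 1×$480.00 = $16,990.00
  $786.60 + 18.9% × ($16,990.00 − $8,400.00) = $786.60 + 18.9% × $8,590.00 = $2,410.11
Unemployment Insurance: 3.23% × $17,470.00 = $564.28
Total withheld: $2,410.11 + $564.28 = $2,974.39
Net pay: $17,470.00 − $2,974.39 = $14,495.61

$14,495.61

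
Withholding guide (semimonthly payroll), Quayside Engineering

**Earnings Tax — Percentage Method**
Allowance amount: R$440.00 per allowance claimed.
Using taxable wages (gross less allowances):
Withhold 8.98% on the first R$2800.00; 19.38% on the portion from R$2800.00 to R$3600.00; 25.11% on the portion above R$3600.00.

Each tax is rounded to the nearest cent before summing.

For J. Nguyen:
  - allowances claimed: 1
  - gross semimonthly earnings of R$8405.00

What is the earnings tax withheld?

R$1502.53

Earnings Tax: taxable = R$8405.00 − 1×R$440.00 = R$7965.00
  R$406.48 + 25.11% × (R$7965.00 − R$3600.00) = R$406.48 + 25.11% × R$4365.00 = R$1502.53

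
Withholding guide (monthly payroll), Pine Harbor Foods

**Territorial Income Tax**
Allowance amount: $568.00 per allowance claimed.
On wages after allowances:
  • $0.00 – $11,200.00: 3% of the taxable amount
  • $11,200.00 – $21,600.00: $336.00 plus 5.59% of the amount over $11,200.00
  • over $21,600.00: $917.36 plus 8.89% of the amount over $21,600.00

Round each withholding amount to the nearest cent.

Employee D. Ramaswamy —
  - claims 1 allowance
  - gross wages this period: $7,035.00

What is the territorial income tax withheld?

$194.01

Territorial Income Tax: taxable = $7,035.00 − 1×$568.00 = $6,467.00
  3% × $6,467.00 = $194.01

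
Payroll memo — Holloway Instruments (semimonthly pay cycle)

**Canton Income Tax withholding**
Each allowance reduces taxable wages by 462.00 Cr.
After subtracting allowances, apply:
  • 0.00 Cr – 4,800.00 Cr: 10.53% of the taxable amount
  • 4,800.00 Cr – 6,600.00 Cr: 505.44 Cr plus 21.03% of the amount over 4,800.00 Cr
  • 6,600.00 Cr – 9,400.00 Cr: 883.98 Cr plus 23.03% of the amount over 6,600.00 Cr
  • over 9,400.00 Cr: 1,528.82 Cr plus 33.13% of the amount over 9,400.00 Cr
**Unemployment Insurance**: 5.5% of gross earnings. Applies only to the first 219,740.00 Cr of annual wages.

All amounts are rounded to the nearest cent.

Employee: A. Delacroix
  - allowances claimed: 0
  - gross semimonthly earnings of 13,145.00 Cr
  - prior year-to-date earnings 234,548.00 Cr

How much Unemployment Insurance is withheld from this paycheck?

0.00 Cr

Unemployment Insurance: YTD 234,548.00 Cr ≥ cap 219,740.00 Cr → 0.00 Cr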